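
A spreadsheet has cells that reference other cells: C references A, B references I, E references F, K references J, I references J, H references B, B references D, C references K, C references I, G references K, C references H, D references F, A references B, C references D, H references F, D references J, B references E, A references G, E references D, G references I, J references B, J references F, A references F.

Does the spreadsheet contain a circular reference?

Yes

DFS with white/gray/black marking, starting from B:
B gray
  E gray
    D gray
      J gray
        J→B: B is gray → back edge
Back edge found, so a cycle exists: B → E → D → J → B.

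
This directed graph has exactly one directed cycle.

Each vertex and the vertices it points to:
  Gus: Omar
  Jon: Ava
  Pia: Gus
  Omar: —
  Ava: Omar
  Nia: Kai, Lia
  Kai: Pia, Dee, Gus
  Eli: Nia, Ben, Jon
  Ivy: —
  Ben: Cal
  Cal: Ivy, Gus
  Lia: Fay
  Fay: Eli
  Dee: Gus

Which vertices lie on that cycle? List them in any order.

DFS with gray/black marking from Eli:
Eli gray
  Nia gray
    Kai gray
      Pia gray
        Gus gray
          Omar gray
          Omar black
        Gus black
      Pia black
      Dee gray
        Dee→Gus: Gus black — skip
      Dee black
      Kai→Gus: Gus black — skip
    Kai black
    Lia gray
      Fay gray
        Fay→Eli: Eli is gray → back edge
Back edge closes the cycle Eli → Nia → Lia → Fay → Eli; its vertices are {Eli, Fay, Lia, Nia}.

Eli, Fay, Lia, Nia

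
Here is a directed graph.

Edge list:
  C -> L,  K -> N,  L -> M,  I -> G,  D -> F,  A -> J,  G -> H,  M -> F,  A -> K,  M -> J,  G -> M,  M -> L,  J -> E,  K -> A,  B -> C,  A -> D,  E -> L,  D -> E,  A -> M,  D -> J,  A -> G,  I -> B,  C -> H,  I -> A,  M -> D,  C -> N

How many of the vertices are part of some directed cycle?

7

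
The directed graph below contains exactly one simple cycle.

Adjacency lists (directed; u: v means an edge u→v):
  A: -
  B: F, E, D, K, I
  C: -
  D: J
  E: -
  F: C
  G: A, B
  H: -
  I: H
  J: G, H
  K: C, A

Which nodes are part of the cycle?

DFS with gray/black marking from G:
G gray
  A gray
  A black
  B gray
    F gray
      C gray
      C black
    F black
    E gray
    E black
    D gray
      J gray
        J→G: G is gray → back edge
Back edge closes the cycle G → B → D → J → G; its vertices are {B, D, G, J}.

B, D, G, J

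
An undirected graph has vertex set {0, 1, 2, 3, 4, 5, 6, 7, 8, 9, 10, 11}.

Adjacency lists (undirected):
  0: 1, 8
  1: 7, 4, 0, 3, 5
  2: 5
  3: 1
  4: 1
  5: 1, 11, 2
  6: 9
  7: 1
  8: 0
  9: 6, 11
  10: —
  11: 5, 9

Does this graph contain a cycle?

DFS, tracking each vertex's parent; an edge to a visited non-parent vertex closes a cycle.
Start from 0:
visit 0 (parent –)
  visit 1 (parent 0)
    visit 7 (parent 1)
      7–1: parent, skip
    visit 4 (parent 1)
      4–1: parent, skip
    1–0: parent, skip
    visit 3 (parent 1)
      3–1: parent, skip
    visit 5 (parent 1)
      5–1: parent, skip
      visit 11 (parent 5)
        11–5: parent, skip
        visit 9 (parent 11)
          visit 6 (parent 9)
            6–9: parent, skip
          9–11: parent, skip
      visit 2 (parent 5)
        2–5: parent, skip
  visit 8 (parent 0)
    8–0: parent, skip
visit 10 (parent –)
No non-parent visited neighbor found — the graph is a forest.

No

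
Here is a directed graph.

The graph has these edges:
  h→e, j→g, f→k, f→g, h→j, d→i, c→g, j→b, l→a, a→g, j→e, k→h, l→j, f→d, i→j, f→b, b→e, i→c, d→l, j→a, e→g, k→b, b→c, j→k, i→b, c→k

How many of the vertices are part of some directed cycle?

A vertex is on a directed cycle iff it belongs to a strongly connected component of size ≥ 2 (or has a self-loop).
The vertices on cycles are {b, c, h, j, k} — 5 in total.

5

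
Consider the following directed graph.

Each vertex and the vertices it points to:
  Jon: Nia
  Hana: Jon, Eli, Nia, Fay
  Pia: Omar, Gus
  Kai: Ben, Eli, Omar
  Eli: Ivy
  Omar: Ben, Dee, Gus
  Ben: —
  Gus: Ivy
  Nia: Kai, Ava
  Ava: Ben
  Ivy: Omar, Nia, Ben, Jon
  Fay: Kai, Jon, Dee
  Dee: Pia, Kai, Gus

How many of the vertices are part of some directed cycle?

A vertex is on a directed cycle iff it belongs to a strongly connected component of size ≥ 2 (or has a self-loop).
The vertices on cycles are {Dee, Eli, Gus, Ivy, Jon, Kai, Nia, Pia, Omar} — 9 in total.

9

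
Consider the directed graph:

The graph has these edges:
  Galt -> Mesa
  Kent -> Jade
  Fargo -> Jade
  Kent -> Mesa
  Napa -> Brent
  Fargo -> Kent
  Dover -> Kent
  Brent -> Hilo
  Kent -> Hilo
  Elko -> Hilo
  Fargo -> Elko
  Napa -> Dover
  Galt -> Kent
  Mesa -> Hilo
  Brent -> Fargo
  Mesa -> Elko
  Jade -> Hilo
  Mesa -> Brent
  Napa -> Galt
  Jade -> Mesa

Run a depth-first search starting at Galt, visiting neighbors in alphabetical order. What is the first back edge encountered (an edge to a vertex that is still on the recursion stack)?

DFS from Galt (visiting neighbors in alphabetical order); mark gray on enter, black on exit:
Galt gray
  Kent gray
    Hilo gray
    Hilo black
    Jade gray
      Jade→Hilo: Hilo black — skip
      Mesa gray
        Brent gray
          Fargo gray
            Elko gray
              Elko→Hilo: Hilo black — skip
            Elko black
            Fargo→Jade: Jade is gray → back edge
First back edge: Fargo → Jade.

Fargo→Jade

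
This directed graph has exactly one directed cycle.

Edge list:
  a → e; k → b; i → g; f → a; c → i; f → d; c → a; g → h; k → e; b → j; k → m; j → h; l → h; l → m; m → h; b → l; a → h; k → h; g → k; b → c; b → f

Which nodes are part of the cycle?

b, c, g, i, k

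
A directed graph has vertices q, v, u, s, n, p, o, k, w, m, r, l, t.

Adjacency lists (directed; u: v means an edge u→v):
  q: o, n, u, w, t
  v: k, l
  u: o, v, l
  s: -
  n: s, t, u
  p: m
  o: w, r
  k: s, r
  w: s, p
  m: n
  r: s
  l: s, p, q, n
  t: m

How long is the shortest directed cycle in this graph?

For each vertex v, BFS finds the shortest path from v back to v.
The shortest such closed walk is q → u → l → q, length 3.

3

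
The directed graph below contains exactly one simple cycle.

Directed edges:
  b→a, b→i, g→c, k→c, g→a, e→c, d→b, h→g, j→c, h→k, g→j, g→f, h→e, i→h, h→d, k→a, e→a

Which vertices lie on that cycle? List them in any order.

b, d, h, i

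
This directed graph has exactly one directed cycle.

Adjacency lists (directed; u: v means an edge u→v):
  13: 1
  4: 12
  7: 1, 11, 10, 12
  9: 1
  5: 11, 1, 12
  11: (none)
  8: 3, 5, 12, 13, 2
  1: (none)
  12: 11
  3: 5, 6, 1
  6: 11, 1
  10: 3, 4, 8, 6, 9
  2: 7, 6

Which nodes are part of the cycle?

2, 7, 8, 10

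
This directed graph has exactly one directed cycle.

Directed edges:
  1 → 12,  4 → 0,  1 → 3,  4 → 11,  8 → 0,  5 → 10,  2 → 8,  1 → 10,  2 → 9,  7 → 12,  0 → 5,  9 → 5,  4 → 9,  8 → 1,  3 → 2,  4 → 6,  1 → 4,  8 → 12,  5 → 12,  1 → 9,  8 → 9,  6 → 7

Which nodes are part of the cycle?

1, 2, 3, 8

DFS with gray/black marking from 8:
8 gray
  0 gray
    5 gray
      12 gray
      12 black
      10 gray
      10 black
    5 black
  0 black
  8→12: 12 black — skip
  9 gray
    9→5: 5 black — skip
  9 black
  1 gray
    4 gray
      11 gray
      11 black
      6 gray
        7 gray
          7→12: 12 black — skip
        7 black
      6 black
      4→9: 9 black — skip
      4→0: 0 black — skip
    4 black
    1→10: 10 black — skip
    1→12: 12 black — skip
    1→9: 9 black — skip
    3 gray
      2 gray
        2→8: 8 is gray → back edge
Back edge closes the cycle 8 → 1 → 3 → 2 → 8; its vertices are {1, 2, 3, 8}.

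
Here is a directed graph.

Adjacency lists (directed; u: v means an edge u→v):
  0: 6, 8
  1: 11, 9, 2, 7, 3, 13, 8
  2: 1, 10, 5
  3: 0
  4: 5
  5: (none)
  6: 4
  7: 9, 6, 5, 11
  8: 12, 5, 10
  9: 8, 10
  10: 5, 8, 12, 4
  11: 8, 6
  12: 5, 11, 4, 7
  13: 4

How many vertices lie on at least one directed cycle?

8

A vertex is on a directed cycle iff it belongs to a strongly connected component of size ≥ 2 (or has a self-loop).
The vertices on cycles are {1, 2, 7, 8, 9, 10, 11, 12} — 8 in total.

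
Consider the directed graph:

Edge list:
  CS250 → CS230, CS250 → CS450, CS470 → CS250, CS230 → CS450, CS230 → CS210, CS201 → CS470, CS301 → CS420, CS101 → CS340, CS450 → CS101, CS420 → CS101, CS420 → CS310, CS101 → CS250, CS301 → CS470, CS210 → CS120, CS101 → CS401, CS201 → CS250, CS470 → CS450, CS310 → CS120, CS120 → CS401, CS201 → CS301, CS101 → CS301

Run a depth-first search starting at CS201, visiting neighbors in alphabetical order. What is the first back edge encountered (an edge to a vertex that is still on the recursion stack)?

CS101→CS250

DFS from CS201 (visiting neighbors in alphabetical order); mark gray on enter, black on exit:
CS201 gray
  CS250 gray
    CS230 gray
      CS210 gray
        CS120 gray
          CS401 gray
          CS401 black
        CS120 black
      CS210 black
      CS450 gray
        CS101 gray
          CS101→CS250: CS250 is gray → back edge
First back edge: CS101 → CS250.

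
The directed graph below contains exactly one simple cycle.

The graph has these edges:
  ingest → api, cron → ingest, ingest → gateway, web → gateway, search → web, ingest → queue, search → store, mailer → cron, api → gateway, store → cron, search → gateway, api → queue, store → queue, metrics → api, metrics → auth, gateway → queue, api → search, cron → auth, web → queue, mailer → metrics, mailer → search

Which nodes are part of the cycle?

api, cron, store, ingest, search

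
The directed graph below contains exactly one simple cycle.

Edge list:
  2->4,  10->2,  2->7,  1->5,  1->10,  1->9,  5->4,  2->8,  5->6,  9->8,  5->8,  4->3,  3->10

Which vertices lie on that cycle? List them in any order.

2, 3, 4, 10

DFS with gray/black marking from 10:
10 gray
  2 gray
    8 gray
    8 black
    7 gray
    7 black
    4 gray
      3 gray
        3→10: 10 is gray → back edge
Back edge closes the cycle 10 → 2 → 4 → 3 → 10; its vertices are {2, 3, 4, 10}.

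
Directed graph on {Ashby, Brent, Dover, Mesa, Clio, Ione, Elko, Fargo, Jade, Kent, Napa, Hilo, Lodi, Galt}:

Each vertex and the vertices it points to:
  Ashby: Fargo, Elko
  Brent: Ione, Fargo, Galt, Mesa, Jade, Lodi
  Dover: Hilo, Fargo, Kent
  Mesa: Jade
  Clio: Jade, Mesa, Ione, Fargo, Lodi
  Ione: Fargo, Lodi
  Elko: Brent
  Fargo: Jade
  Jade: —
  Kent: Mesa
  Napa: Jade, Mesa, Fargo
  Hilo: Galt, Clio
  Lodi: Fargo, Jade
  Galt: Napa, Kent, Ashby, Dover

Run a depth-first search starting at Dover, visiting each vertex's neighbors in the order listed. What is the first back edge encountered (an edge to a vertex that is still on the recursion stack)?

DFS from Dover (visiting each vertex's neighbors in the order listed); mark gray on enter, black on exit:
Dover gray
  Hilo gray
    Galt gray
      Napa gray
        Jade gray
        Jade black
        Mesa gray
          Mesa→Jade: Jade black — skip
        Mesa black
        Fargo gray
          Fargo→Jade: Jade black — skip
        Fargo black
      Napa black
      Kent gray
        Kent→Mesa: Mesa black — skip
      Kent black
      Ashby gray
        Ashby→Fargo: Fargo black — skip
        Elko gray
          Brent gray
            Ione gray
              Ione→Fargo: Fargo black — skip
              Lodi gray
                Lodi→Fargo: Fargo black — skip
                Lodi→Jade: Jade black — skip
              Lodi black
            Ione black
            Brent→Fargo: Fargo black — skip
            Brent→Galt: Galt is gray → back edge
First back edge: Brent → Galt.

Brent->Galt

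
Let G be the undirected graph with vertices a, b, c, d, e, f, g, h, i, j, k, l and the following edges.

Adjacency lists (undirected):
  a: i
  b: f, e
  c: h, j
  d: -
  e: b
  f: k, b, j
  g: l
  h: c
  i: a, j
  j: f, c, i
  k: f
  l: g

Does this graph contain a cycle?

No

DFS, tracking each vertex's parent; an edge to a visited non-parent vertex closes a cycle.
Start from h:
visit h (parent –)
  visit c (parent h)
    c–h: parent, skip
    visit j (parent c)
      visit f (parent j)
        visit k (parent f)
          k–f: parent, skip
        visit b (parent f)
          b–f: parent, skip
          visit e (parent b)
            e–b: parent, skip
        f–j: parent, skip
      j–c: parent, skip
      visit i (parent j)
        visit a (parent i)
          a–i: parent, skip
        i–j: parent, skip
visit d (parent –)
visit g (parent –)
  visit l (parent g)
    l–g: parent, skip
No non-parent visited neighbor found — the graph is a forest.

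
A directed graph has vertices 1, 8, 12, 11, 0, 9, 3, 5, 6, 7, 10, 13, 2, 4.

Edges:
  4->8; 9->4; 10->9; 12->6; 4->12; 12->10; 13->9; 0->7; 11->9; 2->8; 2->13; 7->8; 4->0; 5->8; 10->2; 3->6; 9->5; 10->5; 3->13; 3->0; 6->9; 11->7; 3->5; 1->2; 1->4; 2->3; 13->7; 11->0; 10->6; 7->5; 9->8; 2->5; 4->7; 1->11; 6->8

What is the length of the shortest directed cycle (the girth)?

4

For each vertex v, BFS finds the shortest path from v back to v.
The shortest such closed walk is 4 → 12 → 10 → 9 → 4, length 4.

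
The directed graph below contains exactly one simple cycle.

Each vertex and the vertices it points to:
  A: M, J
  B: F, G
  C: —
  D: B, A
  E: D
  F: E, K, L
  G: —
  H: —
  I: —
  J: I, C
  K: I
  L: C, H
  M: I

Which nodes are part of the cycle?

B, D, E, F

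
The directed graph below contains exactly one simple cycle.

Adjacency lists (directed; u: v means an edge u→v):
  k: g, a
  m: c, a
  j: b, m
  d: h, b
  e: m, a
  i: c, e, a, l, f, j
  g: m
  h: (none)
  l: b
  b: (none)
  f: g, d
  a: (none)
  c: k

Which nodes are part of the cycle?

c, g, k, m

DFS with gray/black marking from c:
c gray
  k gray
    g gray
      m gray
        m→c: c is gray → back edge
Back edge closes the cycle c → k → g → m → c; its vertices are {c, g, k, m}.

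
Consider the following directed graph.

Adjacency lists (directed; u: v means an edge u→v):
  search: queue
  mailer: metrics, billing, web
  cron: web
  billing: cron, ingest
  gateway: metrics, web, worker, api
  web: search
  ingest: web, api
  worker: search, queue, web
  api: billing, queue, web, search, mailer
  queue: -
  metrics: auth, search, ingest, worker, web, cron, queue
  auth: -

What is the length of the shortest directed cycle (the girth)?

For each vertex v, BFS finds the shortest path from v back to v.
The shortest such closed walk is api → billing → ingest → api, length 3.

3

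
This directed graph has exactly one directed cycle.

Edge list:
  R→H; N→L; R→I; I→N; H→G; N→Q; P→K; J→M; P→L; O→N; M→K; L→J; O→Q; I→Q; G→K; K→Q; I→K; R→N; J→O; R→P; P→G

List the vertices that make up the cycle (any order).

DFS with gray/black marking from L:
L gray
  J gray
    M gray
      K gray
        Q gray
        Q black
      K black
    M black
    O gray
      O→Q: Q black — skip
      N gray
        N→Q: Q black — skip
        N→L: L is gray → back edge
Back edge closes the cycle L → J → O → N → L; its vertices are {J, L, N, O}.

J, L, N, O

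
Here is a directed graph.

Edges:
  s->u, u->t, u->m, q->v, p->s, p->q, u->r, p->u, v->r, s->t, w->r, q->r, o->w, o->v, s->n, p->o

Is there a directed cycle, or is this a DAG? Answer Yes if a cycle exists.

No

DFS with white/gray/black marking, starting from q:
q gray
  v gray
    r gray
    r black
  v black
  q→r: r black — skip
q black
m gray
m black
n gray
n black
o gray
  w gray
    w→r: r black — skip
  w black
  o→v: v black — skip
o black
p gray
  p→q: q black — skip
  u gray
    u→r: r black — skip
    t gray
    t black
    u→m: m black — skip
  u black
  p→o: o black — skip
  s gray
    s→t: t black — skip
    s→u: u black — skip
    s→n: n black — skip
  s black
p black
Every edge goes to a white or black vertex — no back edge, so the graph is acyclic.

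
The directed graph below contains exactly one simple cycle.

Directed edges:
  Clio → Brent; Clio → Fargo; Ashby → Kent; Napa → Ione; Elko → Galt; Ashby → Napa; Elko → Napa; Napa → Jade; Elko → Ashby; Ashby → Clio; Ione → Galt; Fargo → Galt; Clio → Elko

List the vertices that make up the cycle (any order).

Clio, Elko, Ashby

DFS with gray/black marking from Ashby:
Ashby gray
  Kent gray
  Kent black
  Clio gray
    Fargo gray
      Galt gray
      Galt black
    Fargo black
    Elko gray
      Elko→Galt: Galt black — skip
      Napa gray
        Ione gray
          Ione→Galt: Galt black — skip
        Ione black
        Jade gray
        Jade black
      Napa black
      Elko→Ashby: Ashby is gray → back edge
Back edge closes the cycle Ashby → Clio → Elko → Ashby; its vertices are {Clio, Elko, Ashby}.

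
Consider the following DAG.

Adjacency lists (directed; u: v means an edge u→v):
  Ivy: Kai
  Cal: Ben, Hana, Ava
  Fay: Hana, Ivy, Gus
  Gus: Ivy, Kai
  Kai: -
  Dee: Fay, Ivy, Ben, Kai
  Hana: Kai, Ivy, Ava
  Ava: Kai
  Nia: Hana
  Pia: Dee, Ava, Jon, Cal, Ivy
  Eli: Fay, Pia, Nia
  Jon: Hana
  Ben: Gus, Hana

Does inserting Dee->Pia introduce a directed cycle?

Yes

Adding Dee→Pia creates a cycle iff Pia can already reach Dee.
Path from Pia: Pia → Dee.
So Pia → … → Dee → Pia is a cycle.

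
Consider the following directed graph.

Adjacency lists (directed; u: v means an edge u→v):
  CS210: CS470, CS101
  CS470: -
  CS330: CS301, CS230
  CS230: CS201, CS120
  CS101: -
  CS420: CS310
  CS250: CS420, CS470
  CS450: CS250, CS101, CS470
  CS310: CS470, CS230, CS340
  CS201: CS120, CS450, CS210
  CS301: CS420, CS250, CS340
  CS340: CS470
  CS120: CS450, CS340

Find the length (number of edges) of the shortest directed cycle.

For each vertex v, BFS finds the shortest path from v back to v.
The shortest such closed walk is CS230 → CS201 → CS450 → CS250 → CS420 → CS310 → CS230, length 6.

6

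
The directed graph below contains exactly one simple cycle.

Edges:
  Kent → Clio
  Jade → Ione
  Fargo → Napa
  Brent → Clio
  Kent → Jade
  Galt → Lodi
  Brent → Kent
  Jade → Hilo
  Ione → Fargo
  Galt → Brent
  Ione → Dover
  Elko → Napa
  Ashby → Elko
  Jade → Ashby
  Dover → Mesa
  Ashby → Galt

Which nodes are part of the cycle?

DFS with gray/black marking from Jade:
Jade gray
  Hilo gray
  Hilo black
  Ione gray
    Dover gray
      Mesa gray
      Mesa black
    Dover black
    Fargo gray
      Napa gray
      Napa black
    Fargo black
  Ione black
  Ashby gray
    Elko gray
      Elko→Napa: Napa black — skip
    Elko black
    Galt gray
      Lodi gray
      Lodi black
      Brent gray
        Kent gray
          Clio gray
          Clio black
          Kent→Jade: Jade is gray → back edge
Back edge closes the cycle Jade → Ashby → Galt → Brent → Kent → Jade; its vertices are {Galt, Jade, Kent, Ashby, Brent}.

Galt, Jade, Kent, Ashby, Brent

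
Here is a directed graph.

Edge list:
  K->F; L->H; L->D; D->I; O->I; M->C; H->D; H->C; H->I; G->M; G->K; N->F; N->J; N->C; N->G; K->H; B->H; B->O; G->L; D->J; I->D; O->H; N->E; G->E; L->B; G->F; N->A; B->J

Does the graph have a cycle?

Yes

DFS with white/gray/black marking, starting from F:
F gray
F black
E gray
E black
O gray
  H gray
    C gray
    C black
    I gray
      D gray
        D→I: I is gray → back edge
Back edge found, so a cycle exists: I → D → I.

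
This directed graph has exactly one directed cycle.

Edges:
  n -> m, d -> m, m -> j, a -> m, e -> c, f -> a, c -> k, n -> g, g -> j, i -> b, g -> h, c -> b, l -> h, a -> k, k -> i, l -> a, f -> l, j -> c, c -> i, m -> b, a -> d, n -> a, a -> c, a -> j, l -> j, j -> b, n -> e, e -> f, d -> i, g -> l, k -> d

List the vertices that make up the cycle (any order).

c, d, j, k, m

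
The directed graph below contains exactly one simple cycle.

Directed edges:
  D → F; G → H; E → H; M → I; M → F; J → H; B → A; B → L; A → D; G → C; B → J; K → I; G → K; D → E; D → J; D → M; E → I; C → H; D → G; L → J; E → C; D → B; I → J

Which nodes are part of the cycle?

A, B, D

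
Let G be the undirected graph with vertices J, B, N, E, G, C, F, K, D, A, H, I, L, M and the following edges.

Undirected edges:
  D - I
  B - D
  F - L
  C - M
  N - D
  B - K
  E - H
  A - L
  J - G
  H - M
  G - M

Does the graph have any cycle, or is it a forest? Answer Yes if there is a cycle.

No

DFS, tracking each vertex's parent; an edge to a visited non-parent vertex closes a cycle.
Start from C:
visit C (parent –)
  visit M (parent C)
    visit H (parent M)
      H–M: parent, skip
      visit E (parent H)
        E–H: parent, skip
    visit G (parent M)
      G–M: parent, skip
      visit J (parent G)
        J–G: parent, skip
    M–C: parent, skip
visit B (parent –)
  visit D (parent B)
    visit N (parent D)
      N–D: parent, skip
    D–B: parent, skip
    visit I (parent D)
      I–D: parent, skip
  visit K (parent B)
    K–B: parent, skip
visit F (parent –)
  visit L (parent F)
    L–F: parent, skip
    visit A (parent L)
      A–L: parent, skip
No non-parent visited neighbor found — the graph is a forest.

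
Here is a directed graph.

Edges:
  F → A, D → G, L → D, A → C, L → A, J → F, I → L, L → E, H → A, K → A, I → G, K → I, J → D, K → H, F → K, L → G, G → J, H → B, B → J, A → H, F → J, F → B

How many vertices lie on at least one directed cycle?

10

A vertex is on a directed cycle iff it belongs to a strongly connected component of size ≥ 2 (or has a self-loop).
The vertices on cycles are {A, B, D, F, G, H, I, J, K, L} — 10 in total.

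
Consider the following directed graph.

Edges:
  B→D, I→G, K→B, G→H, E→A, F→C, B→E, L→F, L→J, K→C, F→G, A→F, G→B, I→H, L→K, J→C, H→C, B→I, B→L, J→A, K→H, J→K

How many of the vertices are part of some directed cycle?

A vertex is on a directed cycle iff it belongs to a strongly connected component of size ≥ 2 (or has a self-loop).
The vertices on cycles are {A, B, E, F, G, I, J, K, L} — 9 in total.

9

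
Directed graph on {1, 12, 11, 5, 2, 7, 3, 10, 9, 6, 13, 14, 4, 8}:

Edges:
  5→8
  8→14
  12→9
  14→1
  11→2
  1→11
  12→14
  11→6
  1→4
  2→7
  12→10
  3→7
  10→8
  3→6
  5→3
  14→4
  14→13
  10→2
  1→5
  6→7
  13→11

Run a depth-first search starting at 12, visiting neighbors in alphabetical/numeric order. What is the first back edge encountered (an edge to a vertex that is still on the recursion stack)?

DFS from 12 (visiting neighbors in alphabetical/numeric order); mark gray on enter, black on exit:
12 gray
  9 gray
  9 black
  10 gray
    2 gray
      7 gray
      7 black
    2 black
    8 gray
      14 gray
        1 gray
          4 gray
          4 black
          5 gray
            3 gray
              6 gray
                6→7: 7 black — skip
              6 black
              3→7: 7 black — skip
            3 black
            5→8: 8 is gray → back edge
First back edge: 5 → 8.

5→8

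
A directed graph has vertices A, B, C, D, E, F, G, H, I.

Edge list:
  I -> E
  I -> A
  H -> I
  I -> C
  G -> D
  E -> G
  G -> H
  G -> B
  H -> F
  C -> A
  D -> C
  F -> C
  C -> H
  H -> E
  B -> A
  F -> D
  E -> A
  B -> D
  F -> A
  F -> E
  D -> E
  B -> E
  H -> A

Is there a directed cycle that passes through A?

No

A lies on a cycle iff there is a path from A back to itself.
Exploring from A, it never reaches itself; equivalently, its strongly connected component is a singleton.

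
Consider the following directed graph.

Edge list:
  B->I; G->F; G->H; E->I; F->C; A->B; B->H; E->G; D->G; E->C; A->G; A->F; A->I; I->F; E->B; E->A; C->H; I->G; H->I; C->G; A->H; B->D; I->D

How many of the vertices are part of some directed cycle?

A vertex is on a directed cycle iff it belongs to a strongly connected component of size ≥ 2 (or has a self-loop).
The vertices on cycles are {C, D, F, G, H, I} — 6 in total.

6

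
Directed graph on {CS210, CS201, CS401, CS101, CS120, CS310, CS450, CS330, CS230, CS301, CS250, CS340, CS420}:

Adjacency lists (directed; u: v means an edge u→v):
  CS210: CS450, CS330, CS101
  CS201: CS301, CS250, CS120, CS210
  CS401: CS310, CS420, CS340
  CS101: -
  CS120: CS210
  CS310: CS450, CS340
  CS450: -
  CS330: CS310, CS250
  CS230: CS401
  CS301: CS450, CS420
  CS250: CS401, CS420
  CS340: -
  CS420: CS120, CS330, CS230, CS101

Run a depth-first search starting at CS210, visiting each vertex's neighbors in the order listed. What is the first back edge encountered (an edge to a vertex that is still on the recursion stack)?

CS120->CS210

DFS from CS210 (visiting each vertex's neighbors in the order listed); mark gray on enter, black on exit:
CS210 gray
  CS450 gray
  CS450 black
  CS330 gray
    CS310 gray
      CS310→CS450: CS450 black — skip
      CS340 gray
      CS340 black
    CS310 black
    CS250 gray
      CS401 gray
        CS401→CS310: CS310 black — skip
        CS420 gray
          CS120 gray
            CS120→CS210: CS210 is gray → back edge
First back edge: CS120 → CS210.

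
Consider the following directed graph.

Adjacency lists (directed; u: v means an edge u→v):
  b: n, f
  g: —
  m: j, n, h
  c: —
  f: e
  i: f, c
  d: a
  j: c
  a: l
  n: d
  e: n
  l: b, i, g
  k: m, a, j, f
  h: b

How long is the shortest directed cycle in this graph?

For each vertex v, BFS finds the shortest path from v back to v.
The shortest such closed walk is a → l → b → n → d → a, length 5.

5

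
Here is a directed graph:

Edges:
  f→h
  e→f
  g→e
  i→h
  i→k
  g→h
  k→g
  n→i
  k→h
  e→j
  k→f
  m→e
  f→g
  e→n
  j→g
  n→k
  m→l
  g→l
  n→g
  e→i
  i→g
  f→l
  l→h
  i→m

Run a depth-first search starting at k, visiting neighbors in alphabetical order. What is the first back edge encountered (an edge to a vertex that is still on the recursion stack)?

e->f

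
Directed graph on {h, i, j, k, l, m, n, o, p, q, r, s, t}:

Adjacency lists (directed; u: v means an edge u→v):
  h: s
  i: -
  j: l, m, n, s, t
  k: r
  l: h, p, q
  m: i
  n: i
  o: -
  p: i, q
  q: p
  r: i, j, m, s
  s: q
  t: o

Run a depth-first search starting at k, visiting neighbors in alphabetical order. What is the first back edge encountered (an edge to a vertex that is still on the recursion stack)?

p->q

DFS from k (visiting neighbors in alphabetical order); mark gray on enter, black on exit:
k gray
  r gray
    i gray
    i black
    j gray
      l gray
        h gray
          s gray
            q gray
              p gray
                p→i: i black — skip
                p→q: q is gray → back edge
First back edge: p → q.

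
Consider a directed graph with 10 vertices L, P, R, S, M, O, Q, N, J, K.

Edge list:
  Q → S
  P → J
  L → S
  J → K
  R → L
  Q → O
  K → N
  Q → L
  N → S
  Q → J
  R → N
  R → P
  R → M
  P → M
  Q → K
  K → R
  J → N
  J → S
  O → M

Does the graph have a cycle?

Yes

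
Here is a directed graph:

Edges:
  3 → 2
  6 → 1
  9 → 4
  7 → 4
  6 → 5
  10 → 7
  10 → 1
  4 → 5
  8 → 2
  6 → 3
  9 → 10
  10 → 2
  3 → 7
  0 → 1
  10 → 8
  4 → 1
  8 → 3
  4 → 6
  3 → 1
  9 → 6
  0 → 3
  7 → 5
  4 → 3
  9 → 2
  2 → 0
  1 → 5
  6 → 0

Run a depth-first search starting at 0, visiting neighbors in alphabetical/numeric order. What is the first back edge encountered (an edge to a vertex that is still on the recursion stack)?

DFS from 0 (visiting neighbors in alphabetical/numeric order); mark gray on enter, black on exit:
0 gray
  1 gray
    5 gray
    5 black
  1 black
  3 gray
    3→1: 1 black — skip
    2 gray
      2→0: 0 is gray → back edge
First back edge: 2 → 0.

2→0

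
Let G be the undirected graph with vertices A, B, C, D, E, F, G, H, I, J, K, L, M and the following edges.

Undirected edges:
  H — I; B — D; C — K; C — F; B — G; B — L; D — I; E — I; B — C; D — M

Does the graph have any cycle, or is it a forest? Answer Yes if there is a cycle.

DFS, tracking each vertex's parent; an edge to a visited non-parent vertex closes a cycle.
Start from M:
visit M (parent –)
  visit D (parent M)
    visit I (parent D)
      I–D: parent, skip
      visit H (parent I)
        H–I: parent, skip
      visit E (parent I)
        E–I: parent, skip
    D–M: parent, skip
    visit B (parent D)
      visit L (parent B)
        L–B: parent, skip
      visit C (parent B)
        C–B: parent, skip
        visit K (parent C)
          K–C: parent, skip
        visit F (parent C)
          F–C: parent, skip
      B–D: parent, skip
      visit G (parent B)
        G–B: parent, skip
visit A (parent –)
visit J (parent –)
No non-parent visited neighbor found — the graph is a forest.

No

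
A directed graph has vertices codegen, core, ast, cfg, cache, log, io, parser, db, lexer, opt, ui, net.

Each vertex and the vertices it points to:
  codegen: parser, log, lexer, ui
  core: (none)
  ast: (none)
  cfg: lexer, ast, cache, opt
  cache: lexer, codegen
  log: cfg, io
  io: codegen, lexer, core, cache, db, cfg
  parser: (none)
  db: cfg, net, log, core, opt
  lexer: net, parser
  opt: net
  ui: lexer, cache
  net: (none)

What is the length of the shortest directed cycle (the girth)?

3

For each vertex v, BFS finds the shortest path from v back to v.
The shortest such closed walk is io → db → log → io, length 3.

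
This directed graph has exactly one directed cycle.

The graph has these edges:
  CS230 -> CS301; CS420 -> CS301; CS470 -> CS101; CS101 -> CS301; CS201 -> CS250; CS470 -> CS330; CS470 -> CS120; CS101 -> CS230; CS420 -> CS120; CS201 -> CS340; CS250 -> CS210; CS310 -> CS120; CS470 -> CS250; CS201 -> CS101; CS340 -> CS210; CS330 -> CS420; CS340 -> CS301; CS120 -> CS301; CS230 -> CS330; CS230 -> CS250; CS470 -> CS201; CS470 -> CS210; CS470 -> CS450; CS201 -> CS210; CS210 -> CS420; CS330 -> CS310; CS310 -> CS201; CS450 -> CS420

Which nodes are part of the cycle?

CS101, CS201, CS230, CS310, CS330

DFS with gray/black marking from CS201:
CS201 gray
  CS340 gray
    CS301 gray
    CS301 black
    CS210 gray
      CS420 gray
        CS420→CS301: CS301 black — skip
        CS120 gray
          CS120→CS301: CS301 black — skip
        CS120 black
      CS420 black
    CS210 black
  CS340 black
  CS250 gray
    CS250→CS210: CS210 black — skip
  CS250 black
  CS201→CS210: CS210 black — skip
  CS101 gray
    CS101→CS301: CS301 black — skip
    CS230 gray
      CS230→CS250: CS250 black — skip
      CS330 gray
        CS330→CS420: CS420 black — skip
        CS310 gray
          CS310→CS120: CS120 black — skip
          CS310→CS201: CS201 is gray → back edge
Back edge closes the cycle CS201 → CS101 → CS230 → CS330 → CS310 → CS201; its vertices are {CS101, CS201, CS230, CS310, CS330}.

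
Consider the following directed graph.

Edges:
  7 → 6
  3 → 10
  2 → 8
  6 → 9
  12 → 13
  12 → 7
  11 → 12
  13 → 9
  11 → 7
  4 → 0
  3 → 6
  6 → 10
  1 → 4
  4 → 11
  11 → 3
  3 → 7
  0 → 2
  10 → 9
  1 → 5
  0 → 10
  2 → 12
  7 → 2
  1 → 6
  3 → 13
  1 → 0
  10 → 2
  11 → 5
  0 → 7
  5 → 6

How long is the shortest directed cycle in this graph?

3

For each vertex v, BFS finds the shortest path from v back to v.
The shortest such closed walk is 2 → 12 → 7 → 2, length 3.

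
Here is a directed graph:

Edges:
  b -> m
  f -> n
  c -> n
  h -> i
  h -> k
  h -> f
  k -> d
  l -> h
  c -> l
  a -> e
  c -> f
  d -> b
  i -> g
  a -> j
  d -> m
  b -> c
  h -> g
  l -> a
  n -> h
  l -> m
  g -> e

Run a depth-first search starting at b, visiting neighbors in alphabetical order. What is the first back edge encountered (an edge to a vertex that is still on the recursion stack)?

DFS from b (visiting neighbors in alphabetical order); mark gray on enter, black on exit:
b gray
  c gray
    f gray
      n gray
        h gray
          h→f: f is gray → back edge
First back edge: h → f.

h->f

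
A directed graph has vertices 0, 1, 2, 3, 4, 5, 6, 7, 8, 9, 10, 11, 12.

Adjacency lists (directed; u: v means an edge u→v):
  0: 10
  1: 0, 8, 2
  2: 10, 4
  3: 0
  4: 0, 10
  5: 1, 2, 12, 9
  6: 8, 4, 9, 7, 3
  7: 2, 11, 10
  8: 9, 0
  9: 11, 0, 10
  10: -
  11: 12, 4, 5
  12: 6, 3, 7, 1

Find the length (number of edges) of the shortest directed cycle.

3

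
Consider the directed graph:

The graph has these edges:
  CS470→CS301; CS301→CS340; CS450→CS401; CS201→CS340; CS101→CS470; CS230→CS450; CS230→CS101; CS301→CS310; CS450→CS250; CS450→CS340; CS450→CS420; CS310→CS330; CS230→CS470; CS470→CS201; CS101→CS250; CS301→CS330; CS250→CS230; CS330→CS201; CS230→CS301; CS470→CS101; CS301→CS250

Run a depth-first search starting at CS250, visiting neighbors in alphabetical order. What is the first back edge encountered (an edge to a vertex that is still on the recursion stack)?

CS101→CS250

DFS from CS250 (visiting neighbors in alphabetical order); mark gray on enter, black on exit:
CS250 gray
  CS230 gray
    CS101 gray
      CS101→CS250: CS250 is gray → back edge
First back edge: CS101 → CS250.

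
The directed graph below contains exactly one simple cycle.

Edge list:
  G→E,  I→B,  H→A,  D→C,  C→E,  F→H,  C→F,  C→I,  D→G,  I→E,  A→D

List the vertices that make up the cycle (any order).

A, C, D, F, H

DFS with gray/black marking from D:
D gray
  G gray
    E gray
    E black
  G black
  C gray
    C→E: E black — skip
    F gray
      H gray
        A gray
          A→D: D is gray → back edge
Back edge closes the cycle D → C → F → H → A → D; its vertices are {A, C, D, F, H}.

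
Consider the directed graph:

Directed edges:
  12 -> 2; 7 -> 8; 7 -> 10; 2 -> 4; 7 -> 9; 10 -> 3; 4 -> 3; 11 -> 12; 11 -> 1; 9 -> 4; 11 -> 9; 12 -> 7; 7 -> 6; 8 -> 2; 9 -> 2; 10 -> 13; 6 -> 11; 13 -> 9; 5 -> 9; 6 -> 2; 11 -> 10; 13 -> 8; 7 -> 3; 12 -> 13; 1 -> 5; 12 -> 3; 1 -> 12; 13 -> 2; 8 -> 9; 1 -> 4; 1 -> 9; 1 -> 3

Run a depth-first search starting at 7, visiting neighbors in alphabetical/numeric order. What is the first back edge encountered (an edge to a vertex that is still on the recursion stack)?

DFS from 7 (visiting neighbors in alphabetical/numeric order); mark gray on enter, black on exit:
7 gray
  3 gray
  3 black
  6 gray
    2 gray
      4 gray
        4→3: 3 black — skip
      4 black
    2 black
    11 gray
      1 gray
        1→3: 3 black — skip
        1→4: 4 black — skip
        5 gray
          9 gray
            9→2: 2 black — skip
            9→4: 4 black — skip
          9 black
        5 black
        1→9: 9 black — skip
        12 gray
          12→2: 2 black — skip
          12→3: 3 black — skip
          12→7: 7 is gray → back edge
First back edge: 12 → 7.

12→7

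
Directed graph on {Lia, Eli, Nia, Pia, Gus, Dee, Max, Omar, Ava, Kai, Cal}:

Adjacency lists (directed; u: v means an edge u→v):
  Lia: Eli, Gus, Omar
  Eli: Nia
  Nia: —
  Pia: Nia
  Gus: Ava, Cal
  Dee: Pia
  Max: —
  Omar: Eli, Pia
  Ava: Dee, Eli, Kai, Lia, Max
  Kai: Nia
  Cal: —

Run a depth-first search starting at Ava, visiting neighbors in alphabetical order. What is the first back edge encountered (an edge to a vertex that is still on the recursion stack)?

DFS from Ava (visiting neighbors in alphabetical order); mark gray on enter, black on exit:
Ava gray
  Dee gray
    Pia gray
      Nia gray
      Nia black
    Pia black
  Dee black
  Eli gray
    Eli→Nia: Nia black — skip
  Eli black
  Kai gray
    Kai→Nia: Nia black — skip
  Kai black
  Lia gray
    Lia→Eli: Eli black — skip
    Gus gray
      Gus→Ava: Ava is gray → back edge
First back edge: Gus → Ava.

Gus->Ava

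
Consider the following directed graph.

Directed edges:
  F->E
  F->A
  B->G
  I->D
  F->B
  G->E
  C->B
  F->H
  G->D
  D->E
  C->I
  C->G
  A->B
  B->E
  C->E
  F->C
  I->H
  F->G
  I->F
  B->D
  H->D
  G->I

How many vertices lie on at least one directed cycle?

6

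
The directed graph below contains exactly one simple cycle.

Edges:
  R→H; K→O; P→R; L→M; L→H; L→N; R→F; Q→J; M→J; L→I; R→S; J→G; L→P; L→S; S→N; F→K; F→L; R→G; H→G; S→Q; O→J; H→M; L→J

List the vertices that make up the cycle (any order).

DFS with gray/black marking from F:
F gray
  K gray
    O gray
      J gray
        G gray
        G black
      J black
    O black
  K black
  L gray
    I gray
    I black
    P gray
      R gray
        R→G: G black — skip
        R→F: F is gray → back edge
Back edge closes the cycle F → L → P → R → F; its vertices are {F, L, P, R}.

F, L, P, R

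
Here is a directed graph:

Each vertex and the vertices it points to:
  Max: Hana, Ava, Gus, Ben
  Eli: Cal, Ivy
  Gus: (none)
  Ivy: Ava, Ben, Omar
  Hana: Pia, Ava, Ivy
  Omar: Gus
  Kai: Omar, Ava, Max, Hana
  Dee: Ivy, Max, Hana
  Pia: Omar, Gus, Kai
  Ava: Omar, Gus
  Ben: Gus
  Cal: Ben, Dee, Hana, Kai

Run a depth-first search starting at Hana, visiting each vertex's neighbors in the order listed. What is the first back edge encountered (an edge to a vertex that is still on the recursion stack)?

DFS from Hana (visiting each vertex's neighbors in the order listed); mark gray on enter, black on exit:
Hana gray
  Pia gray
    Omar gray
      Gus gray
      Gus black
    Omar black
    Pia→Gus: Gus black — skip
    Kai gray
      Kai→Omar: Omar black — skip
      Ava gray
        Ava→Omar: Omar black — skip
        Ava→Gus: Gus black — skip
      Ava black
      Max gray
        Max→Hana: Hana is gray → back edge
First back edge: Max → Hana.

Max->Hana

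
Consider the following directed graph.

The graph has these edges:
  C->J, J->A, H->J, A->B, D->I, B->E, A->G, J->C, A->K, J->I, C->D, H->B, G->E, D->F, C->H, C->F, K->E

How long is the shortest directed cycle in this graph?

2

For each vertex v, BFS finds the shortest path from v back to v.
The shortest such closed walk is J → C → J, length 2.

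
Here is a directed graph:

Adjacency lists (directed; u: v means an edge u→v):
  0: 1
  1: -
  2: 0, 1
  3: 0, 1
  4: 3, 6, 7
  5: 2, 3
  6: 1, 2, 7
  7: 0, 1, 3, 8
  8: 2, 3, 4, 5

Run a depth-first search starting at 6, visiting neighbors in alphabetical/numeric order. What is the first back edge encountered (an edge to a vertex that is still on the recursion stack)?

DFS from 6 (visiting neighbors in alphabetical/numeric order); mark gray on enter, black on exit:
6 gray
  1 gray
  1 black
  2 gray
    0 gray
      0→1: 1 black — skip
    0 black
    2→1: 1 black — skip
  2 black
  7 gray
    7→0: 0 black — skip
    7→1: 1 black — skip
    3 gray
      3→0: 0 black — skip
      3→1: 1 black — skip
    3 black
    8 gray
      8→2: 2 black — skip
      8→3: 3 black — skip
      4 gray
        4→3: 3 black — skip
        4→6: 6 is gray → back edge
First back edge: 4 → 6.

4→6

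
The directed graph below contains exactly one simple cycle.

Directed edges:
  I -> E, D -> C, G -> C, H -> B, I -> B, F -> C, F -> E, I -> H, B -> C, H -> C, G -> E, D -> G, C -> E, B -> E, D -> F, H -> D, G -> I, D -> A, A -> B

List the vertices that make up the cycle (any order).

DFS with gray/black marking from H:
H gray
  B gray
    C gray
      E gray
      E black
    C black
    B→E: E black — skip
  B black
  D gray
    D→C: C black — skip
    F gray
      F→C: C black — skip
      F→E: E black — skip
    F black
    A gray
      A→B: B black — skip
    A black
    G gray
      G→C: C black — skip
      G→E: E black — skip
      I gray
        I→B: B black — skip
        I→E: E black — skip
        I→H: H is gray → back edge
Back edge closes the cycle H → D → G → I → H; its vertices are {D, G, H, I}.

D, G, H, I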